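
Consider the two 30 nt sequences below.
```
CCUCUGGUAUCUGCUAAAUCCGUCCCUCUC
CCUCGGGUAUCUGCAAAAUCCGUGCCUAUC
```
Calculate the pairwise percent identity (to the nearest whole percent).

87%

Mismatches at positions 5, 15, 24, 28 (1-based): 4 of 30.
Identical positions: 26/30 = 86.67% → 87%.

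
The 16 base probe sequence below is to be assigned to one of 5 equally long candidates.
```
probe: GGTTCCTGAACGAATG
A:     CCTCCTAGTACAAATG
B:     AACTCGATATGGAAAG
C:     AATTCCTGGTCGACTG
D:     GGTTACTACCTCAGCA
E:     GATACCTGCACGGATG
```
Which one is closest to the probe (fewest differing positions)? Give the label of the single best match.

A differs at 7 positions; B differs at 9 positions; C differs at 5 positions; D differs at 9 positions; E differs at 4 positions. The closest is E.

E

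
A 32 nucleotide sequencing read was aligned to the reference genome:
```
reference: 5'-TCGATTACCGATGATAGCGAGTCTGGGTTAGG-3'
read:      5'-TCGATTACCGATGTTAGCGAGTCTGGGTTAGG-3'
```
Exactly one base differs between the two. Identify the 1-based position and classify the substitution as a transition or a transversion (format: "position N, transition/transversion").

Position 14 changes A→T. A is a purine and T is a pyrimidine, so this is a transversion.

position 14, transversion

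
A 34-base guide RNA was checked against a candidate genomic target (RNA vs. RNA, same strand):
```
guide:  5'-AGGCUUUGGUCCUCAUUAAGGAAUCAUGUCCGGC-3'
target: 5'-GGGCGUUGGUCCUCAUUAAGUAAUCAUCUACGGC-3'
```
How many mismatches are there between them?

Comparing position by position, 5 sites differ: 1 (A/G), 5 (U/G), 21 (G/U), 28 (G/C), 30 (C/A).

5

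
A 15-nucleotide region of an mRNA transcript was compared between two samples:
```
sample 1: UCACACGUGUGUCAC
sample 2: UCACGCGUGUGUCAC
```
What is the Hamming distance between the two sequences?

The sequences differ at positions 5 (1-based) — 1 in total.

1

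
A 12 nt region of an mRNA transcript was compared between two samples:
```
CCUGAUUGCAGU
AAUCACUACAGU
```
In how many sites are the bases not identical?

5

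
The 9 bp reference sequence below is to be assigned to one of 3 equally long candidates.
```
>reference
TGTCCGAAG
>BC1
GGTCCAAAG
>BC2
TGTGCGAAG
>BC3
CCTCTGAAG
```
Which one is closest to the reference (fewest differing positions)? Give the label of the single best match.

BC2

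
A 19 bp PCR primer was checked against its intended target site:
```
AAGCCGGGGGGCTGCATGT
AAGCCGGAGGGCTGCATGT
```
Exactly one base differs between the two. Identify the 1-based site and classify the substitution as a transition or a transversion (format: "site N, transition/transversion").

Site 8 changes G→A. G is a purine and A is a purine, so this is a transition.

site 8, transition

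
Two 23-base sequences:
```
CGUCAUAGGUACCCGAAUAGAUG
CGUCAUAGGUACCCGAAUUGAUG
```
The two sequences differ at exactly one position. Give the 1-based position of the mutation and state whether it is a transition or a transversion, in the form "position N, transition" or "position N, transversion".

The sequences differ only at position 19: A→U (purine→pyrimidine), a transversion.

position 19, transversion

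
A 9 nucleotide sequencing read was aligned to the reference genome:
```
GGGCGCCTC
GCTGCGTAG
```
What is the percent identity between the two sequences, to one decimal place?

11.1%

8 positions differ (2, 3, 4, 5, 6, 7, 8, 9), so 1 of 9 match: 1/9 = 11.11%.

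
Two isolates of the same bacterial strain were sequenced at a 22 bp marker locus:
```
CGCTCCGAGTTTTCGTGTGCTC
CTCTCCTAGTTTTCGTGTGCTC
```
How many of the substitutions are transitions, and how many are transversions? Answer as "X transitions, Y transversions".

0 transitions, 2 transversions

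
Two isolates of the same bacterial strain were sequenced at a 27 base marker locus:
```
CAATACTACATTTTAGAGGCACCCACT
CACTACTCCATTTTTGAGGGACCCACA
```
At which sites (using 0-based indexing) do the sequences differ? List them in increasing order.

Differences at site 2 (A→C), site 7 (A→C), site 14 (A→T), site 19 (C→G), site 26 (T→A).

2, 7, 14, 19, 26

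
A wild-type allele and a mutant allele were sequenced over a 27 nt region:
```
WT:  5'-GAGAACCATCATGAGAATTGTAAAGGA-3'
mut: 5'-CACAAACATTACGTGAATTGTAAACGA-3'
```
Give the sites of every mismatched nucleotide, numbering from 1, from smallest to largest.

Scanning 1-based: 1: G/C; 3: G/C; 6: C/A; 10: C/T; 12: T/C; 14: A/T; 25: G/C.

1, 3, 6, 10, 12, 14, 25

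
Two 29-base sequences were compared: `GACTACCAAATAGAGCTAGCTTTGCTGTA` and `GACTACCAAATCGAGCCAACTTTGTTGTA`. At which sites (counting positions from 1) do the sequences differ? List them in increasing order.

Differences at site 12 (A→C), site 17 (T→C), site 19 (G→A), site 25 (C→T).

12, 17, 19, 25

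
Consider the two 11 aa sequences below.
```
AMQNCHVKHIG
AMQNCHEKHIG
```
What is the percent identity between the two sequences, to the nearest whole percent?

91%

1 position differs (7), so 10 of 11 match: 10/11 = 90.91%.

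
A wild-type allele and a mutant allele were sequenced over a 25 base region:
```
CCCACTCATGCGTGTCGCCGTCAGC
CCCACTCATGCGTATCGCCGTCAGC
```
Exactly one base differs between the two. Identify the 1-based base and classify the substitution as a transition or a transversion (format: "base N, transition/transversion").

Base 14 changes G→A. G is a purine and A is a purine, so this is a transition.

base 14, transition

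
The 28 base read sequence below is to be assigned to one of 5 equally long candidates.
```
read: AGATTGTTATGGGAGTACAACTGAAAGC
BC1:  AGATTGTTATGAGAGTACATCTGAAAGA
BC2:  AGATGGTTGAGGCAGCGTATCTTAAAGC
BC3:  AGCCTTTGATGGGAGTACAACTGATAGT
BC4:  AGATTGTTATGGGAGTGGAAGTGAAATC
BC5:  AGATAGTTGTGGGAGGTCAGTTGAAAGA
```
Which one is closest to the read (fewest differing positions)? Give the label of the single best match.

BC1

BC1 differs at 3 positions; BC2 differs at 9 positions; BC3 differs at 6 positions; BC4 differs at 4 positions; BC5 differs at 7 positions. The closest is BC1.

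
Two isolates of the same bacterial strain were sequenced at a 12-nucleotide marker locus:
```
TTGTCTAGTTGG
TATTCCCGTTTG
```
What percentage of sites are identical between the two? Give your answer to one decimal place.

Mismatches at positions 2, 3, 6, 7, 11 (1-based): 5 of 12.
Identical positions: 7/12 = 58.33% → 58.3%.

58.3%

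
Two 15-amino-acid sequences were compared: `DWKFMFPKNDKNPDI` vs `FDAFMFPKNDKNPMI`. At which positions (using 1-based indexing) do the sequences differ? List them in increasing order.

1, 2, 3, 14

Scanning 1-based: 1: D/F; 2: W/D; 3: K/A; 14: D/M.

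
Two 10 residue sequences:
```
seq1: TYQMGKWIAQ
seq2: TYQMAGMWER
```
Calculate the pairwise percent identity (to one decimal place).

40.0%

Mismatches at positions 5, 6, 7, 8, 9, 10 (1-based): 6 of 10.
Identical positions: 4/10 = 40% → 40.0%.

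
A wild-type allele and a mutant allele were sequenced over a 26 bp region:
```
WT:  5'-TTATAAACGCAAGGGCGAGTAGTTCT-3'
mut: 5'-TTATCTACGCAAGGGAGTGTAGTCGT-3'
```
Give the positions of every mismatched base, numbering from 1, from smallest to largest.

Differences at position 5 (A→C), position 6 (A→T), position 16 (C→A), position 18 (A→T), position 24 (T→C), position 25 (C→G).

5, 6, 16, 18, 24, 25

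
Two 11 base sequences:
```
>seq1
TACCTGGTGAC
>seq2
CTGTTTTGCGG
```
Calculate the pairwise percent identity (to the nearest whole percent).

9%

10 positions differ (1, 2, 3, 4, 6, 7, 8, 9, 10, 11), so 1 of 11 match: 1/11 = 9.091%.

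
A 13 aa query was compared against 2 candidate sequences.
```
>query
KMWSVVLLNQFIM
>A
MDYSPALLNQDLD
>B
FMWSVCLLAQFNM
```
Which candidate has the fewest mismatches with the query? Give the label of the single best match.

B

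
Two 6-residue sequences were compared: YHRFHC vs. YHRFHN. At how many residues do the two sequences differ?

1

Mismatches (1-based): residue 6: C→N.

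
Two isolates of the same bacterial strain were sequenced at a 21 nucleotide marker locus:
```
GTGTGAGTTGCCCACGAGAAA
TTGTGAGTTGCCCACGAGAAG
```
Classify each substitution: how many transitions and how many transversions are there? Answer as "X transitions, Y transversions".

1 transition, 1 transversion

Mismatches (1-based):
base 1: G→T (purine→pyrimidine, transversion)
base 21: A→G (purine→purine, transition)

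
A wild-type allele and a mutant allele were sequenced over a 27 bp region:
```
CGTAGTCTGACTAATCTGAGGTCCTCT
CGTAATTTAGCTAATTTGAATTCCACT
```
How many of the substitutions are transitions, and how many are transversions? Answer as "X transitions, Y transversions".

6 transitions, 2 transversions

Mismatches (1-based):
site 5: G→A (purine→purine, transition)
site 7: C→T (pyrimidine→pyrimidine, transition)
site 9: G→A (purine→purine, transition)
site 10: A→G (purine→purine, transition)
site 16: C→T (pyrimidine→pyrimidine, transition)
site 20: G→A (purine→purine, transition)
site 21: G→T (purine→pyrimidine, transversion)
site 25: T→A (pyrimidine→purine, transversion)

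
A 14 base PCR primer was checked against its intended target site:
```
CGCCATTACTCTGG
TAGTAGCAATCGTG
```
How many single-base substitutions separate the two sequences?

9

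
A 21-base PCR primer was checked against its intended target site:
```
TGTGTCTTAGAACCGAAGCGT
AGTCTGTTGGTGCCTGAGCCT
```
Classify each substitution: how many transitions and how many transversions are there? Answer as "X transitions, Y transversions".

Transitions (purine↔purine or pyrimidine↔pyrimidine): 9 A→G, 12 A→G, 16 A→G.
Transversions (purine↔pyrimidine): 1 T→A, 4 G→C, 6 C→G, 11 A→T, 15 G→T, 20 G→C.

3 transitions, 6 transversions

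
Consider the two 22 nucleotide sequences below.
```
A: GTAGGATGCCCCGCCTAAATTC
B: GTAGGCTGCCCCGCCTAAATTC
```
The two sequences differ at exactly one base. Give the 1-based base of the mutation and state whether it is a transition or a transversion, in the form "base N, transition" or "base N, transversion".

The sequences differ only at base 6: A→C (purine→pyrimidine), a transversion.

base 6, transversion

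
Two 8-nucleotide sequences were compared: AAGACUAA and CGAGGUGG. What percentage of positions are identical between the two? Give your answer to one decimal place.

7 positions differ (1, 2, 3, 4, 5, 7, 8), so 1 of 8 match: 1/8 = 12.5%.

12.5%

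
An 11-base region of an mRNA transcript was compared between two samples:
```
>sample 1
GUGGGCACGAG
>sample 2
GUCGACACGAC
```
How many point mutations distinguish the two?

3

Comparing position by position, 3 sites differ: 3 (G/C), 5 (G/A), 11 (G/C).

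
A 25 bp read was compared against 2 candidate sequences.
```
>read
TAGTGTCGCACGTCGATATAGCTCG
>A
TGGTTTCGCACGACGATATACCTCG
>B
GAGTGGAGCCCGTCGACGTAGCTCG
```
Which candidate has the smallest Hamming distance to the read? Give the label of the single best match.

A differs at 4 bases; B differs at 6 bases. The closest is A.

A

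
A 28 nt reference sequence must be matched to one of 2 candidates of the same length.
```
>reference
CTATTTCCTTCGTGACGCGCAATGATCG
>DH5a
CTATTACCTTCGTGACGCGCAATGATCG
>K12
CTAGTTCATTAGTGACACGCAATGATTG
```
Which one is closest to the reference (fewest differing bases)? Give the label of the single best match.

DH5a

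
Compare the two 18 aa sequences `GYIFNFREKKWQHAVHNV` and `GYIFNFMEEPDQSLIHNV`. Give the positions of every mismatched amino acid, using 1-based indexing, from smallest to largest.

7, 9, 10, 11, 13, 14, 15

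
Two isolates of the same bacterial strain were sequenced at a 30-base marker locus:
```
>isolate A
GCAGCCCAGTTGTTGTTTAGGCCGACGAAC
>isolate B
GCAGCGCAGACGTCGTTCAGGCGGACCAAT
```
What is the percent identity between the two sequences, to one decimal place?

73.3%

Mismatches at positions 6, 10, 11, 14, 18, 23, 27, 30 (1-based): 8 of 30.
Identical positions: 22/30 = 73.33% → 73.3%.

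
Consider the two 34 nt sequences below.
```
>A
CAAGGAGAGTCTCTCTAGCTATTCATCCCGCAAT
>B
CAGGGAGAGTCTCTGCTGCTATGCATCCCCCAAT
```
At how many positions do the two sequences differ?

6

Mismatches (1-based): position 3: A→G; position 15: C→G; position 16: T→C; position 17: A→T; position 23: T→G; position 30: G→C.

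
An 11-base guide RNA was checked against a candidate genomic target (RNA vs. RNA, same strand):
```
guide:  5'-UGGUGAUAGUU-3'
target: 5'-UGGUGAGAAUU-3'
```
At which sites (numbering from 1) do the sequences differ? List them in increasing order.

7, 9

Differences at site 7 (U→G), site 9 (G→A).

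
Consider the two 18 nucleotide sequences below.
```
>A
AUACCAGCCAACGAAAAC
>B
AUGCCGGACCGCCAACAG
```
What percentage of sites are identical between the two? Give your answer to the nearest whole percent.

Mismatches at positions 3, 6, 8, 10, 11, 13, 16, 18 (1-based): 8 of 18.
Identical positions: 10/18 = 55.56% → 56%.

56%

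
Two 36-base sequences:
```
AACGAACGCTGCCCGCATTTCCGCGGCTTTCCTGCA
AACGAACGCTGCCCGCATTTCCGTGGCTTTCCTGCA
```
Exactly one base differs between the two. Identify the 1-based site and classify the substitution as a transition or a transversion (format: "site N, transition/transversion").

site 24, transition

The sequences differ only at site 24: C→T (pyrimidine→pyrimidine), a transition.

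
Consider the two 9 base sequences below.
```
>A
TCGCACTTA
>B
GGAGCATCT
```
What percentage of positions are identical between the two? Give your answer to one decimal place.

11.1%

Mismatches at positions 1, 2, 3, 4, 5, 6, 8, 9 (1-based): 8 of 9.
Identical positions: 1/9 = 11.11% → 11.1%.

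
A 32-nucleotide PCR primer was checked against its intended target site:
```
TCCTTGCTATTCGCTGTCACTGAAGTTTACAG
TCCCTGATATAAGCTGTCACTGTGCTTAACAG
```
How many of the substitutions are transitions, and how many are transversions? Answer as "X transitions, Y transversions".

2 transitions, 6 transversions

Mismatches (1-based):
position 4: T→C (pyrimidine→pyrimidine, transition)
position 7: C→A (pyrimidine→purine, transversion)
position 11: T→A (pyrimidine→purine, transversion)
position 12: C→A (pyrimidine→purine, transversion)
position 23: A→T (purine→pyrimidine, transversion)
position 24: A→G (purine→purine, transition)
position 25: G→C (purine→pyrimidine, transversion)
position 28: T→A (pyrimidine→purine, transversion)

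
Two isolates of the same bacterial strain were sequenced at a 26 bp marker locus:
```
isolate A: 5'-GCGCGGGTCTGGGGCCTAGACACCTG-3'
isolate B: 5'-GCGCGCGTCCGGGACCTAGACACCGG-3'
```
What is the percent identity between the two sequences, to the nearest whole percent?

85%

4 positions differ (6, 10, 14, 25), so 22 of 26 match: 22/26 = 84.62%.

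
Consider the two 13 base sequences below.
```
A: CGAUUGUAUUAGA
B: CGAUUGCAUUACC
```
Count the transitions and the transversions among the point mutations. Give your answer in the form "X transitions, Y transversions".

1 transition, 2 transversions

Transitions (purine↔purine or pyrimidine↔pyrimidine): 7 U→C.
Transversions (purine↔pyrimidine): 12 G→C, 13 A→C.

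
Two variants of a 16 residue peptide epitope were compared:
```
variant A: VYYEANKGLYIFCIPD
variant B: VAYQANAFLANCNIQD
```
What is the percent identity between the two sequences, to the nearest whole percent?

Mismatches at positions 2, 4, 7, 8, 10, 11, 12, 13, 15 (1-based): 9 of 16.
Identical positions: 7/16 = 43.75% → 44%.

44%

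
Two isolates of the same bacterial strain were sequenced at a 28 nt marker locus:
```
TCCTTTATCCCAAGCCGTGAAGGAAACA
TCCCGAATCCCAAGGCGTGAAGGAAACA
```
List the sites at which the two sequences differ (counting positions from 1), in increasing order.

Scanning 1-based: 4: T/C; 5: T/G; 6: T/A; 15: C/G.

4, 5, 6, 15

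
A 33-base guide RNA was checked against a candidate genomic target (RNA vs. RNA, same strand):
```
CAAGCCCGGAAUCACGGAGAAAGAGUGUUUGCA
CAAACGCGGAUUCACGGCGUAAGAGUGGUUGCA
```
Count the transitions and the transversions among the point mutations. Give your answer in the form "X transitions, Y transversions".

1 transition, 5 transversions

Mismatches (1-based):
base 4: G→A (purine→purine, transition)
base 6: C→G (pyrimidine→purine, transversion)
base 11: A→U (purine→pyrimidine, transversion)
base 18: A→C (purine→pyrimidine, transversion)
base 20: A→U (purine→pyrimidine, transversion)
base 28: U→G (pyrimidine→purine, transversion)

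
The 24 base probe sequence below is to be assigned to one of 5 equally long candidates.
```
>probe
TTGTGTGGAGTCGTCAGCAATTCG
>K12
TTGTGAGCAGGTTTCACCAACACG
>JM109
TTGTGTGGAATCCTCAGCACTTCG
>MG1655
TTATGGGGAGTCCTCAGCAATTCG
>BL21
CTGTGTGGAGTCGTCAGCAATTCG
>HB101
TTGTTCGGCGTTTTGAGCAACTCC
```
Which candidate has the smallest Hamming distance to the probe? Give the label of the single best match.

Hamming distances to probe — K12: 8; JM109: 3; MG1655: 3; BL21: 1; HB101: 8.
Smallest is BL21 with 1 mismatch.

BL21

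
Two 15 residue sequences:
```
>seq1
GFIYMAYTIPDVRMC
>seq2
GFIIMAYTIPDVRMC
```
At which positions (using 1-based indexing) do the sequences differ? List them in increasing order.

Scanning 1-based: 4: Y/I.

4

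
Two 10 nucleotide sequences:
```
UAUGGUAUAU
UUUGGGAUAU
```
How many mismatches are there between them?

2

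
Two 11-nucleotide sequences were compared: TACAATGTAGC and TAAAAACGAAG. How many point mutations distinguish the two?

6

The sequences differ at sites 3, 6, 7, 8, 10, 11 (1-based) — 6 in total.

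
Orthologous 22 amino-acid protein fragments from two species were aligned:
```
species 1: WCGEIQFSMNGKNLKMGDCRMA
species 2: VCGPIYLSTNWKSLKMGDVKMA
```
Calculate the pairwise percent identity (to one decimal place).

59.1%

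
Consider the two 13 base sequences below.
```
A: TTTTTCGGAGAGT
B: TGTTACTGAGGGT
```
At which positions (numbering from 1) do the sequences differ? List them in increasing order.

2, 5, 7, 11

Differences at position 2 (T→G), position 5 (T→A), position 7 (G→T), position 11 (A→G).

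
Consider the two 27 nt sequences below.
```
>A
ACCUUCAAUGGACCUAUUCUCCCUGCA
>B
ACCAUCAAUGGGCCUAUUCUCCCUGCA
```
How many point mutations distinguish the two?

Comparing position by position, 2 positions differ: 4 (U/A), 12 (A/G).

2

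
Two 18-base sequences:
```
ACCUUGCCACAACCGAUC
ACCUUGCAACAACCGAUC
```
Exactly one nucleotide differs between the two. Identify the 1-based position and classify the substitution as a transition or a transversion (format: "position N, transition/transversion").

Position 8 changes C→A. C is a pyrimidine and A is a purine, so this is a transversion.

position 8, transversion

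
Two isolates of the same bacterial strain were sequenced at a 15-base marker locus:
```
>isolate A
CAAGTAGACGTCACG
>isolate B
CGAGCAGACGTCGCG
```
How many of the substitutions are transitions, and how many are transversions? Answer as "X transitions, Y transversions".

Transitions (purine↔purine or pyrimidine↔pyrimidine): 2 A→G, 5 T→C, 13 A→G.
Transversions (purine↔pyrimidine): none.

3 transitions, 0 transversions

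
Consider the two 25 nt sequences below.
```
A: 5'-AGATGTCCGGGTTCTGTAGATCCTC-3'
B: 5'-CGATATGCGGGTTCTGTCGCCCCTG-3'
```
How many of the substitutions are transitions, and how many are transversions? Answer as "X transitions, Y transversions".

Transitions (purine↔purine or pyrimidine↔pyrimidine): 5 G→A, 21 T→C.
Transversions (purine↔pyrimidine): 1 A→C, 7 C→G, 18 A→C, 20 A→C, 25 C→G.

2 transitions, 5 transversions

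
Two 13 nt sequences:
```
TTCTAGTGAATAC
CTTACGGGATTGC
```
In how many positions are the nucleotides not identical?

7

The sequences differ at positions 1, 3, 4, 5, 7, 10, 12 (1-based) — 7 in total.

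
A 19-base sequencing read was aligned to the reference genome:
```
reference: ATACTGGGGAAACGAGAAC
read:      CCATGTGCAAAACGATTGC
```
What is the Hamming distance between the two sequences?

10

Comparing position by position, 10 bases differ: 1 (A/C), 2 (T/C), 4 (C/T), 5 (T/G), 6 (G/T), 8 (G/C), 9 (G/A), 16 (G/T), 17 (A/T), 18 (A/G).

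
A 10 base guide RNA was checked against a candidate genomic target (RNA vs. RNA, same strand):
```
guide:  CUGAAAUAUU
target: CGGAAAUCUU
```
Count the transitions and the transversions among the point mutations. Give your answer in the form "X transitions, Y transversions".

0 transitions, 2 transversions

Mismatches (1-based):
base 2: U→G (pyrimidine→purine, transversion)
base 8: A→C (purine→pyrimidine, transversion)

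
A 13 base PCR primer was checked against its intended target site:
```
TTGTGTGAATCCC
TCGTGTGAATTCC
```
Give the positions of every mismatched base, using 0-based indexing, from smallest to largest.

1, 10

Differences at position 1 (T→C), position 10 (C→T).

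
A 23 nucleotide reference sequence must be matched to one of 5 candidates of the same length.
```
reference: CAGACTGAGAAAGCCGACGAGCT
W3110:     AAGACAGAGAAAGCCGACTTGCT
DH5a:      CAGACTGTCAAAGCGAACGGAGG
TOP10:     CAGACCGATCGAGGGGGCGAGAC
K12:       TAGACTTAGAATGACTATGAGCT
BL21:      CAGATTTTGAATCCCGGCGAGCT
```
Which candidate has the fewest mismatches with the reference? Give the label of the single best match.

W3110

W3110 differs at 4 bases; DH5a differs at 8 bases; TOP10 differs at 9 bases; K12 differs at 6 bases; BL21 differs at 6 bases. The closest is W3110.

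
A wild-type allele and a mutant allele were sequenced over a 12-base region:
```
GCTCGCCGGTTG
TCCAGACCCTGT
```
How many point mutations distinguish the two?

The sequences differ at bases 1, 3, 4, 6, 8, 9, 11, 12 (1-based) — 8 in total.

8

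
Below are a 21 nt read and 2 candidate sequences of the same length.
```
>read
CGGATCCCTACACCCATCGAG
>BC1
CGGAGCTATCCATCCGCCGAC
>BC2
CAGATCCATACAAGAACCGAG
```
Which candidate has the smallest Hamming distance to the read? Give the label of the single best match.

BC1 differs at 8 sites; BC2 differs at 6 sites. The closest is BC2.

BC2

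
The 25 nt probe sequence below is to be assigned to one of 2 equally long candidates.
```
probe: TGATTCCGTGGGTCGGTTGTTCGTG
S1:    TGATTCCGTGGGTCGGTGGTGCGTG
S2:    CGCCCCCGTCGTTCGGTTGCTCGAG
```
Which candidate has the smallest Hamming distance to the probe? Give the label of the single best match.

S1

S1 differs at 2 bases; S2 differs at 8 bases. The closest is S1.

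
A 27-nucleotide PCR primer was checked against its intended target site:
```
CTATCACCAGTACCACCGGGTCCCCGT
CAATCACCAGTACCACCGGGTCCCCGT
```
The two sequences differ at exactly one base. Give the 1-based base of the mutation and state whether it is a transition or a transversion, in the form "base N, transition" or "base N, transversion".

base 2, transversion

The sequences differ only at base 2: T→A (pyrimidine→purine), a transversion.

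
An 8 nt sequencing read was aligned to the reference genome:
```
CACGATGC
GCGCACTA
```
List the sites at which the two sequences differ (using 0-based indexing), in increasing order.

Scanning 0-based: 0: C/G; 1: A/C; 2: C/G; 3: G/C; 5: T/C; 6: G/T; 7: C/A.

0, 1, 2, 3, 5, 6, 7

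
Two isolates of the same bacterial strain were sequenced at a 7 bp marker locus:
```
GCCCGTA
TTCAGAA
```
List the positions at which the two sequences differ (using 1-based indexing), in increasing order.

1, 2, 4, 6

Differences at position 1 (G→T), position 2 (C→T), position 4 (C→A), position 6 (T→A).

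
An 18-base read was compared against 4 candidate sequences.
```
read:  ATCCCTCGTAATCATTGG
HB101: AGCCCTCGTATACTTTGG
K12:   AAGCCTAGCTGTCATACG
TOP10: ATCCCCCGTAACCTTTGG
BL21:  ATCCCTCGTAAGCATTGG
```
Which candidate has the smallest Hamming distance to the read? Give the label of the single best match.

Hamming distances to read — HB101: 4; K12: 8; TOP10: 3; BL21: 1.
Smallest is BL21 with 1 mismatch.

BL21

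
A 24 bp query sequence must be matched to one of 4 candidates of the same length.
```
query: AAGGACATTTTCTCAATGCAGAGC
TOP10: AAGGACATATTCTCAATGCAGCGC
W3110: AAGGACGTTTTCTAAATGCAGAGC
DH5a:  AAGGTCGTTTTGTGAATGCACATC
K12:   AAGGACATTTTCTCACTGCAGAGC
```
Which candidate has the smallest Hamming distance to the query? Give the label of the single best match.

K12

TOP10 differs at 2 positions; W3110 differs at 2 positions; DH5a differs at 6 positions; K12 differs at 1 position. The closest is K12.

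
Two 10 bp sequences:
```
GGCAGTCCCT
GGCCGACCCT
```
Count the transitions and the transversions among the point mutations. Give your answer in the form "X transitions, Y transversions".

0 transitions, 2 transversions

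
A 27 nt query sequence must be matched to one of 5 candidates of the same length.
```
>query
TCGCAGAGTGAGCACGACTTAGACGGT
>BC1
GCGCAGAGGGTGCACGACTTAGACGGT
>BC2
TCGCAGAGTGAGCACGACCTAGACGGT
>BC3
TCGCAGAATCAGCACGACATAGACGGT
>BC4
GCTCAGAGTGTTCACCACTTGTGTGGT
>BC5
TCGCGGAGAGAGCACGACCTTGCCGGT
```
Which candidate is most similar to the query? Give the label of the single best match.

BC2

Hamming distances to query — BC1: 3; BC2: 1; BC3: 3; BC4: 9; BC5: 5.
Smallest is BC2 with 1 mismatch.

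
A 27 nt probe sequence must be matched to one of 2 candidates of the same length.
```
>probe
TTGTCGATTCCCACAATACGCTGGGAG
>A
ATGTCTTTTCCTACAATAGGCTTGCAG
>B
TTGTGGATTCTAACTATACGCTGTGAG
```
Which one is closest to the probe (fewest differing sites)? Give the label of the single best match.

B

Hamming distances to probe — A: 7; B: 5.
Smallest is B with 5 mismatches.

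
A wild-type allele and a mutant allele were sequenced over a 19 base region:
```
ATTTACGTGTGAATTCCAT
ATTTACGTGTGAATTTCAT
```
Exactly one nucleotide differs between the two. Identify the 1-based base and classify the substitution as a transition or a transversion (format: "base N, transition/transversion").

base 16, transition

The sequences differ only at base 16: C→T (pyrimidine→pyrimidine), a transition.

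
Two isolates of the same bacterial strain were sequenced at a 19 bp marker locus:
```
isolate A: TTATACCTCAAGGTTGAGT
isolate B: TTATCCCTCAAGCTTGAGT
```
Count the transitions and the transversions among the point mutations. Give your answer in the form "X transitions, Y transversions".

Mismatches (1-based):
base 5: A→C (purine→pyrimidine, transversion)
base 13: G→C (purine→pyrimidine, transversion)

0 transitions, 2 transversions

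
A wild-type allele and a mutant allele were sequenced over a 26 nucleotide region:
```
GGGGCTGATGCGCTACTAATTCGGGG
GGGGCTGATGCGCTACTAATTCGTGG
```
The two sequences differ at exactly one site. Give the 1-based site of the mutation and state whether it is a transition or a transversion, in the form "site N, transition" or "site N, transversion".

site 24, transversion

The sequences differ only at site 24: G→T (purine→pyrimidine), a transversion.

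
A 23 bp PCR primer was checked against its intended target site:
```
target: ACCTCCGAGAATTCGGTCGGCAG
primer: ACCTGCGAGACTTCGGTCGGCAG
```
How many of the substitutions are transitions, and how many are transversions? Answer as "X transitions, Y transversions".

Mismatches (1-based):
site 5: C→G (pyrimidine→purine, transversion)
site 11: A→C (purine→pyrimidine, transversion)

0 transitions, 2 transversions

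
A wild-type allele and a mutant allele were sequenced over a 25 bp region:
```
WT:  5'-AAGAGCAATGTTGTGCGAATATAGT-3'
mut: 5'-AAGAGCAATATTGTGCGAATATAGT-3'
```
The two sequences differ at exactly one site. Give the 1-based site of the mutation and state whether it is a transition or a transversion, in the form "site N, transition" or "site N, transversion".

The sequences differ only at site 10: G→A (purine→purine), a transition.

site 10, transition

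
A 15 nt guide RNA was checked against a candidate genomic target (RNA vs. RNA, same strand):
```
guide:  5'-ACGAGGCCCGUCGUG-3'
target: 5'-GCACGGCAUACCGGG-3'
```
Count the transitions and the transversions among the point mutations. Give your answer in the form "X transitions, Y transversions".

5 transitions, 3 transversions

Mismatches (1-based):
position 1: A→G (purine→purine, transition)
position 3: G→A (purine→purine, transition)
position 4: A→C (purine→pyrimidine, transversion)
position 8: C→A (pyrimidine→purine, transversion)
position 9: C→U (pyrimidine→pyrimidine, transition)
position 10: G→A (purine→purine, transition)
position 11: U→C (pyrimidine→pyrimidine, transition)
position 14: U→G (pyrimidine→purine, transversion)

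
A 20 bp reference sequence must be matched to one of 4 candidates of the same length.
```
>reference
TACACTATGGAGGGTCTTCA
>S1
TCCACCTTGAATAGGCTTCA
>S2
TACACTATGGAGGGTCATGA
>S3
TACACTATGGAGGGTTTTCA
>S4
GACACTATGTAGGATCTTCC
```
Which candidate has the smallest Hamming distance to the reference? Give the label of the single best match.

S3

S1 differs at 7 sites; S2 differs at 2 sites; S3 differs at 1 site; S4 differs at 4 sites. The closest is S3.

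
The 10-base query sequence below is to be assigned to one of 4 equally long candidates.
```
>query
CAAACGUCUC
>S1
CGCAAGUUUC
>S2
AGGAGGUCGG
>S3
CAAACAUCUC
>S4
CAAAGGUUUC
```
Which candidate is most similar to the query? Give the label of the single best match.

S1 differs at 4 bases; S2 differs at 6 bases; S3 differs at 1 base; S4 differs at 2 bases. The closest is S3.

S3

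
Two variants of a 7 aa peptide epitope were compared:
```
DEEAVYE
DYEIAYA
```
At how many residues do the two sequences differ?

4

Comparing position by position, 4 residues differ: 2 (E/Y), 4 (A/I), 5 (V/A), 7 (E/A).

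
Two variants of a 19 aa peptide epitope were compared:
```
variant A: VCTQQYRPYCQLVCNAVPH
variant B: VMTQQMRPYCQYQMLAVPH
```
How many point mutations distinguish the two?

6

Comparing position by position, 6 residues differ: 2 (C/M), 6 (Y/M), 12 (L/Y), 13 (V/Q), 14 (C/M), 15 (N/L).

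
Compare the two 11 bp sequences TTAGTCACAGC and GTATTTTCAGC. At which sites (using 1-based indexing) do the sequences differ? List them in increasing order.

Differences at site 1 (T→G), site 4 (G→T), site 6 (C→T), site 7 (A→T).

1, 4, 6, 7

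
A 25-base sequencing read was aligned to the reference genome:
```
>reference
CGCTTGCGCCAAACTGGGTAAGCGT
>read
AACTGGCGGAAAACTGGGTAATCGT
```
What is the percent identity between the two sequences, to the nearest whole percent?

6 positions differ (1, 2, 5, 9, 10, 22), so 19 of 25 match: 19/25 = 76%.

76%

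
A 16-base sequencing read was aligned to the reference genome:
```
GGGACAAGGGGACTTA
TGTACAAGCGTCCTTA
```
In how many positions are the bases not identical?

5

The sequences differ at positions 1, 3, 9, 11, 12 (1-based) — 5 in total.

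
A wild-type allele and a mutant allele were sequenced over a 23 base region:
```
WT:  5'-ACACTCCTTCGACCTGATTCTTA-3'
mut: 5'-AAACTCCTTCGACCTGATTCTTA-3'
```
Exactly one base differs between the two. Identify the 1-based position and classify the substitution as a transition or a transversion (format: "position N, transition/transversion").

position 2, transversion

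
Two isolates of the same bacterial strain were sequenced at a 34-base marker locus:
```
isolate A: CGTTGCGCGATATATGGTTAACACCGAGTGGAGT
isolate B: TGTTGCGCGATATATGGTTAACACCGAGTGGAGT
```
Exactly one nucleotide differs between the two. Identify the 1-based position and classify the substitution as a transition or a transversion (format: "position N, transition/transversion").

position 1, transition

The sequences differ only at position 1: C→T (pyrimidine→pyrimidine), a transition.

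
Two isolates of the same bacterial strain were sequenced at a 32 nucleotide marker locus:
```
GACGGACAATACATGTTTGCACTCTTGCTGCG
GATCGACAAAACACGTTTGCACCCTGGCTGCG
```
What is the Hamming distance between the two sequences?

6

Mismatches (1-based): position 3: C→T; position 4: G→C; position 10: T→A; position 14: T→C; position 23: T→C; position 26: T→G.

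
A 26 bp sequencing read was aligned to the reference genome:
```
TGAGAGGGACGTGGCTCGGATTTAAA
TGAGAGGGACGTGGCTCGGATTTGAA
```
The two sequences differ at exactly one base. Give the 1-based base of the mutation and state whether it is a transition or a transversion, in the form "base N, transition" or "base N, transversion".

The sequences differ only at base 24: A→G (purine→purine), a transition.

base 24, transition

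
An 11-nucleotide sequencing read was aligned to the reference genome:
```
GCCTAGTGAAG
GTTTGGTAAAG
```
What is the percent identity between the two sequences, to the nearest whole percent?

64%

4 positions differ (2, 3, 5, 8), so 7 of 11 match: 7/11 = 63.64%.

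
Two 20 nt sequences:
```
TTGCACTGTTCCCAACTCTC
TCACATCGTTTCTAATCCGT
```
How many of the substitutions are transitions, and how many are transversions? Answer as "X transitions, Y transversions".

9 transitions, 1 transversion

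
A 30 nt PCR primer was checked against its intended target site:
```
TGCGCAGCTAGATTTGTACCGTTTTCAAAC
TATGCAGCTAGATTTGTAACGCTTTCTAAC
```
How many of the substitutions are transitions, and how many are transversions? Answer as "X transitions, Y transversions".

Mismatches (1-based):
base 2: G→A (purine→purine, transition)
base 3: C→T (pyrimidine→pyrimidine, transition)
base 19: C→A (pyrimidine→purine, transversion)
base 22: T→C (pyrimidine→pyrimidine, transition)
base 27: A→T (purine→pyrimidine, transversion)

3 transitions, 2 transversions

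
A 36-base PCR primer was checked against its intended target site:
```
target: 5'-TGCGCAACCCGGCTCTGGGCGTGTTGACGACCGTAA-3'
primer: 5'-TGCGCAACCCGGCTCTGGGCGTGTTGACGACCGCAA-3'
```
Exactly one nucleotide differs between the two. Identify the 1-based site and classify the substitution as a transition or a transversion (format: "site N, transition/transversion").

site 34, transition

The sequences differ only at site 34: T→C (pyrimidine→pyrimidine), a transition.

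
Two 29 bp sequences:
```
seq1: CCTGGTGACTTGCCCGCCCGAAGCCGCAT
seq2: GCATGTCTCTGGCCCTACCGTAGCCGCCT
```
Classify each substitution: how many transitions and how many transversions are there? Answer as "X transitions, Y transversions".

Transitions (purine↔purine or pyrimidine↔pyrimidine): none.
Transversions (purine↔pyrimidine): 1 C→G, 3 T→A, 4 G→T, 7 G→C, 8 A→T, 11 T→G, 16 G→T, 17 C→A, 21 A→T, 28 A→C.

0 transitions, 10 transversions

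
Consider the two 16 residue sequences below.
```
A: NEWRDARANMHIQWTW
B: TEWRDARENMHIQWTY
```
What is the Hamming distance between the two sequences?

Comparing position by position, 3 residues differ: 1 (N/T), 8 (A/E), 16 (W/Y).

3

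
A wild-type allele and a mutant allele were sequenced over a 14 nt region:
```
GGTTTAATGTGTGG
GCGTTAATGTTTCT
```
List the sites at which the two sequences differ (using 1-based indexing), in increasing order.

Differences at site 2 (G→C), site 3 (T→G), site 11 (G→T), site 13 (G→C), site 14 (G→T).

2, 3, 11, 13, 14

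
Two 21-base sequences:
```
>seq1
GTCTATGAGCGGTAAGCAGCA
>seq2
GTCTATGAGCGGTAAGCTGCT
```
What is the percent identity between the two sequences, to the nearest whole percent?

90%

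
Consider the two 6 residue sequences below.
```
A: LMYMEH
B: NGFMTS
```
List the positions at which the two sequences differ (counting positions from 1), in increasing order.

Differences at position 1 (L→N), position 2 (M→G), position 3 (Y→F), position 5 (E→T), position 6 (H→S).

1, 2, 3, 5, 6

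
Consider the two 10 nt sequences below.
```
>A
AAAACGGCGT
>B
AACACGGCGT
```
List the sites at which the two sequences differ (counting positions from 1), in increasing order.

Differences at site 3 (A→C).

3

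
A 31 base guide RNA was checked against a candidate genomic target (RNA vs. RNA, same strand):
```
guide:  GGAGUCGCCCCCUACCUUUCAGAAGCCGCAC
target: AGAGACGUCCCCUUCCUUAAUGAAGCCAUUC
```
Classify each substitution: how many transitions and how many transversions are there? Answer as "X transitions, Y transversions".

4 transitions, 6 transversions

Transitions (purine↔purine or pyrimidine↔pyrimidine): 1 G→A, 8 C→U, 28 G→A, 29 C→U.
Transversions (purine↔pyrimidine): 5 U→A, 14 A→U, 19 U→A, 20 C→A, 21 A→U, 30 A→U.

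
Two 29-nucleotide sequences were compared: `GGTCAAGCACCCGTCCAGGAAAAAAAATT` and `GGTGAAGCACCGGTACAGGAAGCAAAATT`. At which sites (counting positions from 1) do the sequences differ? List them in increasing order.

Differences at site 4 (C→G), site 12 (C→G), site 15 (C→A), site 22 (A→G), site 23 (A→C).

4, 12, 15, 22, 23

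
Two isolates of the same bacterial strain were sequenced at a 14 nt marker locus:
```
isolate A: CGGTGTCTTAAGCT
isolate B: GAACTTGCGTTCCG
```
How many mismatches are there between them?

12

Comparing position by position, 12 positions differ: 1 (C/G), 2 (G/A), 3 (G/A), 4 (T/C), 5 (G/T), 7 (C/G), 8 (T/C), 9 (T/G), 10 (A/T), 11 (A/T), 12 (G/C), 14 (T/G).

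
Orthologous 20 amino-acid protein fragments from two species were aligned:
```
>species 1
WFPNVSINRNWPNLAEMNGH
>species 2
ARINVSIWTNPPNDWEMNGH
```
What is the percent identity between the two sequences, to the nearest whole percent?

8 positions differ (1, 2, 3, 8, 9, 11, 14, 15), so 12 of 20 match: 12/20 = 60%.

60%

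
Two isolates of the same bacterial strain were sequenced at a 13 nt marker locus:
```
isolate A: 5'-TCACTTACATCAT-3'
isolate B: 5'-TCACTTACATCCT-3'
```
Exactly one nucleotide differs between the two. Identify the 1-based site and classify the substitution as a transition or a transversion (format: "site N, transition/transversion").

site 12, transversion

The sequences differ only at site 12: A→C (purine→pyrimidine), a transversion.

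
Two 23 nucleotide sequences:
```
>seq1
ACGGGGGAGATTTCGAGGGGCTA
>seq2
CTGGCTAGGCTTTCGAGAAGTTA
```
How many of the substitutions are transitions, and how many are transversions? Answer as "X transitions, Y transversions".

6 transitions, 4 transversions

Mismatches (1-based):
position 1: A→C (purine→pyrimidine, transversion)
position 2: C→T (pyrimidine→pyrimidine, transition)
position 5: G→C (purine→pyrimidine, transversion)
position 6: G→T (purine→pyrimidine, transversion)
position 7: G→A (purine→purine, transition)
position 8: A→G (purine→purine, transition)
position 10: A→C (purine→pyrimidine, transversion)
position 18: G→A (purine→purine, transition)
position 19: G→A (purine→purine, transition)
position 21: C→T (pyrimidine→pyrimidine, transition)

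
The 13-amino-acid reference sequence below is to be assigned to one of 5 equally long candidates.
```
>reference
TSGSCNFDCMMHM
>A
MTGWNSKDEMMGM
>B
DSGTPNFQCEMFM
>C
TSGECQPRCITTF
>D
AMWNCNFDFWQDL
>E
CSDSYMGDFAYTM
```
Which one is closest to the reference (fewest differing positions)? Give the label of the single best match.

B

A differs at 8 positions; B differs at 6 positions; C differs at 8 positions; D differs at 9 positions; E differs at 9 positions. The closest is B.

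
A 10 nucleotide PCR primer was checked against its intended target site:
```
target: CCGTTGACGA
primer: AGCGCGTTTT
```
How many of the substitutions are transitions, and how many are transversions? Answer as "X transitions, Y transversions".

Transitions (purine↔purine or pyrimidine↔pyrimidine): 5 T→C, 8 C→T.
Transversions (purine↔pyrimidine): 1 C→A, 2 C→G, 3 G→C, 4 T→G, 7 A→T, 9 G→T, 10 A→T.

2 transitions, 7 transversions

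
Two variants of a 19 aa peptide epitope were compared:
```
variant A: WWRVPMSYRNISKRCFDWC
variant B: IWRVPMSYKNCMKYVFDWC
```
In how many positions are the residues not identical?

The sequences differ at positions 1, 9, 11, 12, 14, 15 (1-based) — 6 in total.

6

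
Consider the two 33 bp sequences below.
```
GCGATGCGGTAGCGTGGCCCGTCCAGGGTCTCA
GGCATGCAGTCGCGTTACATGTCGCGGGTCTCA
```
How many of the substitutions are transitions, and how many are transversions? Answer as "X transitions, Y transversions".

Transitions (purine↔purine or pyrimidine↔pyrimidine): 8 G→A, 17 G→A, 20 C→T.
Transversions (purine↔pyrimidine): 2 C→G, 3 G→C, 11 A→C, 16 G→T, 19 C→A, 24 C→G, 25 A→C.

3 transitions, 7 transversions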